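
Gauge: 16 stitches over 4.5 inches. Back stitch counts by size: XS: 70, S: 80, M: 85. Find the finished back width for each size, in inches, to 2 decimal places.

16/4.5 = 3.556 sts per in.
XS: 70 / 3.556 = 19.688 → 19.69 in.
S: 80 / 3.556 = 22.500 → 22.50 in.
M: 85 / 3.556 = 23.906 → 23.91 in.

XS 19.69 inches; S 22.50 inches; M 23.91 inches.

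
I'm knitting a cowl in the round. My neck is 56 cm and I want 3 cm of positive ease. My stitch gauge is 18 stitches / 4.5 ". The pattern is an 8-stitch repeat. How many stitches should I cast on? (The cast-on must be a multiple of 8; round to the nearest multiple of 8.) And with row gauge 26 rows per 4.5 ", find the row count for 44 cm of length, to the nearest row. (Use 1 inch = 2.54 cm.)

Finished = 56 + 3 = 59 cm.
59 cm × 1/2.54 = 23.23 inches.
18/4.5 = 4 sts per in; 23.23 × 4 = 92.91 sts.
Nearest multiple of 8 → 96.
44 cm = 17.32 inches; × 5.778 = 100.09 → 100 rows.

Cast on 96 stitches; work 100 rows.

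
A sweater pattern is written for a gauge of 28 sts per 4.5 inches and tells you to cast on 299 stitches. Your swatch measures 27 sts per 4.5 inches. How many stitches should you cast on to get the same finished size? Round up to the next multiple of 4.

Scale factor = 27 / 28 = 0.964.
299 × 27 / 28 = 288.32 sts.
→ 292 sts.

Cast on 292 stitches.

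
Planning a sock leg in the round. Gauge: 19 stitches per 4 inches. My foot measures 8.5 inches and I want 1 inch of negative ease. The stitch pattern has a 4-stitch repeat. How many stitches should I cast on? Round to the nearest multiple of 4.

36 stitches.

Finished = 8.5 − 1 = 7.5 inches.
19 / 4 = 4.75 sts/in.
7.5 × 4.75 = 35.62 sts.
Nearest multiple of 4: 36.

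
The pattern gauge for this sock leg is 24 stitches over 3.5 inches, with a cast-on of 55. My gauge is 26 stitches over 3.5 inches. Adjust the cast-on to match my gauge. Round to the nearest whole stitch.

Scale factor = 26 / 24 = 1.083.
55 × 26 / 24 = 59.58 sts.
→ 60 sts.

60 stitches.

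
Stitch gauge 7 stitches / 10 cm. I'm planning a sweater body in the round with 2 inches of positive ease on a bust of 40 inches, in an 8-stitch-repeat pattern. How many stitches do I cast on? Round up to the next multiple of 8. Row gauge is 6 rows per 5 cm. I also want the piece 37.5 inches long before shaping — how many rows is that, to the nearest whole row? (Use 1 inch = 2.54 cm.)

Cast on 80 stitches; work 114 rows.

Finished = 40 + 2 = 42 inches.
42 inches × 2.54 = 106.68 cm.
7/10 = 0.7 sts per cm; 106.68 × 0.7 = 74.68 sts.
Next multiple of 8 → 80.
37.5 inches = 95.25 cm; × 1.2 = 114.30 → 114 rows.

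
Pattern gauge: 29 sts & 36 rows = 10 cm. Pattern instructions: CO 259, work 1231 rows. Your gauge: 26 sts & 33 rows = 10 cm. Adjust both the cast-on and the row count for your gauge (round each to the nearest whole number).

Cast on 232 stitches; work 1128 rows.

Stitches: 259 × 26/29 = 232.21 → 232.
Rows: 1231 × 33/36 = 1128.42 → 1128.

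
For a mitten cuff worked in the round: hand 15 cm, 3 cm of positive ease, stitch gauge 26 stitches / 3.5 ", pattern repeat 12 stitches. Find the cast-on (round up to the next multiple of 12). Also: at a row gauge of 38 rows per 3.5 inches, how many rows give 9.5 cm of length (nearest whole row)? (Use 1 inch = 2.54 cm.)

Finished = 15 + 3 = 18 cm.
18 cm × 1/2.54 = 7.09 inches.
26/3.5 = 7.429 sts per in; 7.09 × 7.429 = 52.64 sts.
Next multiple of 12 → 60.
9.5 cm = 3.74 inches; × 10.857 = 40.61 → 41 rows.

Cast on 60 stitches; work 41 rows.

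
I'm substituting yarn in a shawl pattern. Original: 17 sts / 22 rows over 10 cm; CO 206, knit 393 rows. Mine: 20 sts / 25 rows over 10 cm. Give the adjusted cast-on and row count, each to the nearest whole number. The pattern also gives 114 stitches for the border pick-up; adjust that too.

Stitches: 206 × 20/17 = 242.35 → 242.
Rows: 393 × 25/22 = 446.59 → 447.
border pick-up: 114 × 20/17 = 134.12 → 134.

Cast on 242 stitches; work 447 rows; border pick-up 134 stitches.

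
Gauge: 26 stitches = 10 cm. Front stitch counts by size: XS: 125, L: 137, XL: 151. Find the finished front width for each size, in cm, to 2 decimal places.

XS 48.08 cm; L 52.69 cm; XL 58.08 cm.

26/10 = 2.6 sts per cm.
XS: 125 / 2.6 = 48.077 → 48.08 cm.
L: 137 / 2.6 = 52.692 → 52.69 cm.
XL: 151 / 2.6 = 58.077 → 58.08 cm.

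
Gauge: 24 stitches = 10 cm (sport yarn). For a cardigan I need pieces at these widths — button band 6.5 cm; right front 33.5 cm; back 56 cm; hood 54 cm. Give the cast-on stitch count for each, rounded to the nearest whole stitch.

button band 16; right front 80; back 134; hood 130.

Rate = 24/10 = 2.4 sts per cm.
button band: 6.5 × 2.4 = 15.60 → 16.
right front: 33.5 × 2.4 = 80.40 → 80.
back: 56 × 2.4 = 134.40 → 134.
hood: 54 × 2.4 = 129.60 → 130.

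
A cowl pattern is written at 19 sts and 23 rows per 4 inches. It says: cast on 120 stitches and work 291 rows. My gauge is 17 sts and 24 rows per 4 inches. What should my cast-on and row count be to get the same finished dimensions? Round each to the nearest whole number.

Stitches: 120 × 17/19 = 107.37 → 107.
Rows: 291 × 24/23 = 303.65 → 304.

Cast on 107 stitches; work 304 rows.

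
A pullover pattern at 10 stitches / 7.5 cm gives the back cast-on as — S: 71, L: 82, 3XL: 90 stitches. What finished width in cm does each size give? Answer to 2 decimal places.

S 53.25 cm; L 61.50 cm; 3XL 67.50 cm.

10/7.5 = 1.333 sts per cm.
S: 71 / 1.333 = 53.250 → 53.25 cm.
L: 82 / 1.333 = 61.500 → 61.50 cm.
3XL: 90 / 1.333 = 67.500 → 67.50 cm.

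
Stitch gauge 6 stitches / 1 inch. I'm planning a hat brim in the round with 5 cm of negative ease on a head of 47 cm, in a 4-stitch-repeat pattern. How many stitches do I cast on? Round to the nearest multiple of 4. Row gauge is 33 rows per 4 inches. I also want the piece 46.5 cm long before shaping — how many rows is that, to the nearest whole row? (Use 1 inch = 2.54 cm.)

Cast on 100 stitches; work 151 rows.

Finished = 47 − 5 = 42 cm.
42 cm × 1/2.54 = 16.54 inches.
6/1 = 6 sts per in; 16.54 × 6 = 99.21 sts.
Nearest multiple of 4 → 100.
46.5 cm = 18.31 inches; × 8.25 = 151.03 → 151 rows.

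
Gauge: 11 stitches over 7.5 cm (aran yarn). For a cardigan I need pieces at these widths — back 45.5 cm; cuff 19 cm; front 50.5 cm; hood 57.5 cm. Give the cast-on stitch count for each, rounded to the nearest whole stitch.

back 67; cuff 28; front 74; hood 84.

Rate = 11/7.5 = 1.467 sts per cm.
back: 45.5 × 1.467 = 66.73 → 67.
cuff: 19 × 1.467 = 27.87 → 28.
front: 50.5 × 1.467 = 74.07 → 74.
hood: 57.5 × 1.467 = 84.33 → 84.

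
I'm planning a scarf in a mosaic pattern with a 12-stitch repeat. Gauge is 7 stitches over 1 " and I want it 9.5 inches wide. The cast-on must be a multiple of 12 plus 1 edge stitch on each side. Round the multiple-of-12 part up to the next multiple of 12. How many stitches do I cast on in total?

7 / 1 = 7 sts per inch.
9.5 × 7 = 66.50 sts.
Less 2 edge sts → 64.50 for the repeat.
Next multiple of 12: 72.
Add back 2 edge sts → 74.

74 stitches.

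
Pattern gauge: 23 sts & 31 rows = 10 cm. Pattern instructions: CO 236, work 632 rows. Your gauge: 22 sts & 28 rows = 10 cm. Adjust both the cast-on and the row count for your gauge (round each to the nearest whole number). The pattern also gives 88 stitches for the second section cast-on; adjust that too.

Stitches: 236 × 22/23 = 225.74 → 226.
Rows: 632 × 28/31 = 570.84 → 571.
second section cast-on: 88 × 22/23 = 84.17 → 84.

Cast on 226 stitches; work 571 rows; second section cast-on 84 stitches.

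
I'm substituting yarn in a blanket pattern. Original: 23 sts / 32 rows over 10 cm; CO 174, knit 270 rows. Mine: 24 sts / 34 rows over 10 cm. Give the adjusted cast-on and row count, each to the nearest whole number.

Stitches: 174 × 24/23 = 181.57 → 182.
Rows: 270 × 34/32 = 286.88 → 287.

Cast on 182 stitches; work 287 rows.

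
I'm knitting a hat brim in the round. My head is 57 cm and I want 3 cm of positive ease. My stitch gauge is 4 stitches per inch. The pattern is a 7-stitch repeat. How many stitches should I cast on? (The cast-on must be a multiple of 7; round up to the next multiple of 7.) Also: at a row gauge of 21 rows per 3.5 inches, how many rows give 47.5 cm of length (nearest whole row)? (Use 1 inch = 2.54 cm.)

Cast on 98 stitches; work 112 rows.

Finished = 57 + 3 = 60 cm.
60 cm × 1/2.54 = 23.62 inches.
4/1 = 4 sts per in; 23.62 × 4 = 94.49 sts.
Next multiple of 7 → 98.
47.5 cm = 18.70 inches; × 6 = 112.20 → 112 rows.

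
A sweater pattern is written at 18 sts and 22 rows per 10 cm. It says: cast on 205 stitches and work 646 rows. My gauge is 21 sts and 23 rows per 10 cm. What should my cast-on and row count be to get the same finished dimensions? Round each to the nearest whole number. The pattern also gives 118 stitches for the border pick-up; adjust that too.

Stitches: 205 × 21/18 = 239.17 → 239.
Rows: 646 × 23/22 = 675.36 → 675.
border pick-up: 118 × 21/18 = 137.67 → 138.

Cast on 239 stitches; work 675 rows; border pick-up 138 stitches.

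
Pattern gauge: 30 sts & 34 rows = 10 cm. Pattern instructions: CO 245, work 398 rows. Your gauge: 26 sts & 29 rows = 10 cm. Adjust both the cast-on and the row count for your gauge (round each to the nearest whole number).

Stitches: 245 × 26/30 = 212.33 → 212.
Rows: 398 × 29/34 = 339.47 → 339.

Cast on 212 stitches; work 339 rows.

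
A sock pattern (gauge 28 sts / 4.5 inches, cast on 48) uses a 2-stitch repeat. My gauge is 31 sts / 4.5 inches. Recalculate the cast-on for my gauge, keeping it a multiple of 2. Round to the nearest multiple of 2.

Cast on 54 stitches.

48 × 31 / 28 = 53.14.
Nearest multiple of 2: 54.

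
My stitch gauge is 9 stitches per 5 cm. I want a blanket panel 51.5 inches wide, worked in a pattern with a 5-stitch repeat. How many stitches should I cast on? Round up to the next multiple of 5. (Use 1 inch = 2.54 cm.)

Cast on 240 stitches.

51.5 in = 51.5 × 2.54 = 130.81 cm.
9 / 5 = 1.8 sts/cm.
130.81 × 1.8 = 235.46 sts.
→ 240.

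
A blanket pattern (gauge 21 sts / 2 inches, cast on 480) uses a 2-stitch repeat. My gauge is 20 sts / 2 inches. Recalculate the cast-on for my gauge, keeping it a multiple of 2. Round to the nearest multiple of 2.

Cast on 458 stitches.

480 × 20 / 21 = 457.14.
Nearest multiple of 2: 458.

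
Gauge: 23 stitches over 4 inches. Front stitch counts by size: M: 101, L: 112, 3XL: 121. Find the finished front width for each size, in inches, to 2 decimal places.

23/4 = 5.75 sts per in.
M: 101 / 5.75 = 17.565 → 17.57 in.
L: 112 / 5.75 = 19.478 → 19.48 in.
3XL: 121 / 5.75 = 21.043 → 21.04 in.

M 17.57 inches; L 19.48 inches; 3XL 21.04 inches.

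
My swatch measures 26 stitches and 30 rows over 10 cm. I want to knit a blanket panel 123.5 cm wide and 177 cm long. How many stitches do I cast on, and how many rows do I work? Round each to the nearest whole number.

Stitch gauge = 26/10 = 2.6 sts/cm; 123.5 × 2.6 = 321.10 → 321 sts.
Row gauge = 30/10 = 3 rows/cm; 177 × 3 = 531.00 → 531 rows.

Cast on 321 stitches and work 531 rows.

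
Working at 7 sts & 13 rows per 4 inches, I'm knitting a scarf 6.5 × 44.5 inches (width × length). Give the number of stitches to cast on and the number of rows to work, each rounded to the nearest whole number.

Cast on 11 stitches and work 145 rows.

Stitch gauge = 7/4 = 1.75 sts/in; 6.5 × 1.75 = 11.38 → 11 sts.
Row gauge = 13/4 = 3.25 rows/in; 44.5 × 3.25 = 144.62 → 145 rows.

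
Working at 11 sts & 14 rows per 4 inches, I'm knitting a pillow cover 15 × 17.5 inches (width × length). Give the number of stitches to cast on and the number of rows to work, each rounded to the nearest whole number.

Stitch gauge = 11/4 = 2.75 sts/in; 15 × 2.75 = 41.25 → 41 sts.
Row gauge = 14/4 = 3.5 rows/in; 17.5 × 3.5 = 61.25 → 61 rows.

Cast on 41 stitches and work 61 rows.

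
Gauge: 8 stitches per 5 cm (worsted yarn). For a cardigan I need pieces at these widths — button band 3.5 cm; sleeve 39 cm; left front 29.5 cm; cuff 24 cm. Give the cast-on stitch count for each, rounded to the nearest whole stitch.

button band 6; sleeve 62; left front 47; cuff 38.

Rate = 8/5 = 1.6 sts per cm.
button band: 3.5 × 1.6 = 5.60 → 6.
sleeve: 39 × 1.6 = 62.40 → 62.
left front: 29.5 × 1.6 = 47.20 → 47.
cuff: 24 × 1.6 = 38.40 → 38.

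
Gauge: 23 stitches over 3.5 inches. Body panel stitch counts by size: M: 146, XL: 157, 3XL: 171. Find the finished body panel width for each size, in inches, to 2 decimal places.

23/3.5 = 6.571 sts per in.
M: 146 / 6.571 = 22.217 → 22.22 in.
XL: 157 / 6.571 = 23.891 → 23.89 in.
3XL: 171 / 6.571 = 26.022 → 26.02 in.

M 22.22 inches; XL 23.89 inches; 3XL 26.02 inches.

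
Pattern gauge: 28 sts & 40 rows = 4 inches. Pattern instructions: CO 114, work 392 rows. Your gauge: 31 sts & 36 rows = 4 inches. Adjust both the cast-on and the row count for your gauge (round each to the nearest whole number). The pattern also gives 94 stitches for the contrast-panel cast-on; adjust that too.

Stitches: 114 × 31/28 = 126.21 → 126.
Rows: 392 × 36/40 = 352.80 → 353.
contrast-panel cast-on: 94 × 31/28 = 104.07 → 104.

Cast on 126 stitches; work 353 rows; contrast-panel cast-on 104 stitches.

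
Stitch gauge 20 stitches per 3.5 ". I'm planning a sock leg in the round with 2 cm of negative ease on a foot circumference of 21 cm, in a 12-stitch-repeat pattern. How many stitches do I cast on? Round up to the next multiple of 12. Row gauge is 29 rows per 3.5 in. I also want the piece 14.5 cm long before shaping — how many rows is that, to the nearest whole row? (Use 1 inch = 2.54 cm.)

Finished = 21 − 2 = 19 cm.
19 cm × 1/2.54 = 7.48 inches.
20/3.5 = 5.714 sts per in; 7.48 × 5.714 = 42.74 sts.
Next multiple of 12 → 48.
14.5 cm = 5.71 inches; × 8.286 = 47.30 → 47 rows.

Cast on 48 stitches; work 47 rows.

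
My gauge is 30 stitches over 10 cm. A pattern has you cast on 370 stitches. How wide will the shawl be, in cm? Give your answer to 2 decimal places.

30 stitches / 10 cm = 3 stitches per cm.
370 / 3 = 123.333 cm.

123.33 cm.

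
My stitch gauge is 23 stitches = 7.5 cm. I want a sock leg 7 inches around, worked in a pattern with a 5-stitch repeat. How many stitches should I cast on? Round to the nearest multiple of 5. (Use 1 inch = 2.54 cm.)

CO 55 sts.

7 in = 7 × 2.54 = 17.78 cm.
23 / 7.5 = 3.067 sts/cm.
17.78 × 3.067 = 54.53 sts.
→ 55.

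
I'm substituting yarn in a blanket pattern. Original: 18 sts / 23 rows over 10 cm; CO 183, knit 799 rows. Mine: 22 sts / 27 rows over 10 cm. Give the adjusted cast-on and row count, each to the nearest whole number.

Stitches: 183 × 22/18 = 223.67 → 224.
Rows: 799 × 27/23 = 937.96 → 938.

Cast on 224 stitches; work 938 rows.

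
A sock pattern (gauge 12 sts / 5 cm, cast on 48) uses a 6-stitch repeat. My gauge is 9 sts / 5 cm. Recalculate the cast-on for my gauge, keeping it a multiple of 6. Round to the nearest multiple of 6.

Cast on 36 stitches.

48 × 9 / 12 = 36.00.
Nearest multiple of 6: 36.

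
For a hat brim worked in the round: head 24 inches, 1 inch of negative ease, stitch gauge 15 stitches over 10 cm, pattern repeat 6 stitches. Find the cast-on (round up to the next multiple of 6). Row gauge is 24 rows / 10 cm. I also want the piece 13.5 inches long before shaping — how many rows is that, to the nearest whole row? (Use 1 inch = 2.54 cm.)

Finished = 24 − 1 = 23 inches.
23 inches × 2.54 = 58.42 cm.
15/10 = 1.5 sts per cm; 58.42 × 1.5 = 87.63 sts.
Next multiple of 6 → 90.
13.5 inches = 34.29 cm; × 2.4 = 82.30 → 82 rows.

Cast on 90 stitches; work 82 rows.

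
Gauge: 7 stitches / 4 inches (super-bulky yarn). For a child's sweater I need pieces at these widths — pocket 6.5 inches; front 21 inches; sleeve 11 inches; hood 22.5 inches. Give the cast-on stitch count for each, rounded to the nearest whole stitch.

pocket 11; front 37; sleeve 19; hood 39.

Rate = 7/4 = 1.75 sts per in.
pocket: 6.5 × 1.75 = 11.38 → 11.
front: 21 × 1.75 = 36.75 → 37.
sleeve: 11 × 1.75 = 19.25 → 19.
hood: 22.5 × 1.75 = 39.38 → 39.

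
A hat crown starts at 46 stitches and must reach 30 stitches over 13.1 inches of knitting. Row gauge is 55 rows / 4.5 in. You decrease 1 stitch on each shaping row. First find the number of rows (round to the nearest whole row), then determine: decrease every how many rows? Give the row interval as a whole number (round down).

Decrease every 10th row.

Rows = 13.1 × 12.222 = 160.1 → 160 rows.
Stitches to remove: 16 → 16 shaping rows (at 1 st each).
160 / 16 = 10.00 → every 10 rows.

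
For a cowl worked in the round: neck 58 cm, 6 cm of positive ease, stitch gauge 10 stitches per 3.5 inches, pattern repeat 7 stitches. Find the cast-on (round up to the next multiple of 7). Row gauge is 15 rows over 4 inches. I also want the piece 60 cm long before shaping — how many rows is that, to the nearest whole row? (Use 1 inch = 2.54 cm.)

Finished = 58 + 6 = 64 cm.
64 cm × 1/2.54 = 25.20 inches.
10/3.5 = 2.857 sts per in; 25.20 × 2.857 = 71.99 sts.
Next multiple of 7 → 77.
60 cm = 23.62 inches; × 3.75 = 88.58 → 89 rows.

Cast on 77 stitches; work 89 rows.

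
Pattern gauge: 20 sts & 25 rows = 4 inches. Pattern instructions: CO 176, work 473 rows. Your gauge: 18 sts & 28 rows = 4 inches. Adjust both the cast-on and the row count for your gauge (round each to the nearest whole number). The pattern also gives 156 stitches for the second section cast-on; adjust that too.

Cast on 158 stitches; work 530 rows; second section cast-on 140 stitches.

Stitches: 176 × 18/20 = 158.40 → 158.
Rows: 473 × 28/25 = 529.76 → 530.
second section cast-on: 156 × 18/20 = 140.40 → 140.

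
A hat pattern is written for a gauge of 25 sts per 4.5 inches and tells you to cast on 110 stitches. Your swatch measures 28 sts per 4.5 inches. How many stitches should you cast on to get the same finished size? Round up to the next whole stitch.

Scale factor = 28 / 25 = 1.120.
110 × 28 / 25 = 123.20 sts.
→ 124 sts.

CO 124 sts.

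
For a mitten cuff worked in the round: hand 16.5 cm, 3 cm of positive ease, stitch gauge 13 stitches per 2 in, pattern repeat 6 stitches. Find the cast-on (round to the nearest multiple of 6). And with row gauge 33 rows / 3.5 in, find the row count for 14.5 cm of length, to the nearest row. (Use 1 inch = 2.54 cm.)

Finished = 16.5 + 3 = 19.5 cm.
19.5 cm × 1/2.54 = 7.68 inches.
13/2 = 6.5 sts per in; 7.68 × 6.5 = 49.90 sts.
Nearest multiple of 6 → 48.
14.5 cm = 5.71 inches; × 9.429 = 53.82 → 54 rows.

Cast on 48 stitches; work 54 rows.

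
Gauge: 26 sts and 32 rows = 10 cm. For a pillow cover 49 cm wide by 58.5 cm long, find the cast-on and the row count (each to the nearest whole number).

Cast on 127 stitches and work 187 rows.

Stitch gauge = 26/10 = 2.6 sts/cm; 49 × 2.6 = 127.40 → 127 sts.
Row gauge = 32/10 = 3.2 rows/cm; 58.5 × 3.2 = 187.20 → 187 rows.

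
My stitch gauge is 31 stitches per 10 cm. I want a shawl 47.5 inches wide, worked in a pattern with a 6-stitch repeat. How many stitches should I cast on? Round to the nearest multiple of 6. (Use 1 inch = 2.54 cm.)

47.5 in = 47.5 × 2.54 = 120.65 cm.
31 / 10 = 3.1 sts/cm.
120.65 × 3.1 = 374.01 sts.
→ 372.

372 stitches.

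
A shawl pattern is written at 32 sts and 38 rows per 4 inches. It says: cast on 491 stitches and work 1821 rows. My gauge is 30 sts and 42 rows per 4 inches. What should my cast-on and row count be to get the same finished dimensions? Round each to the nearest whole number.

Stitches: 491 × 30/32 = 460.31 → 460.
Rows: 1821 × 42/38 = 2012.68 → 2013.

Cast on 460 stitches; work 2013 rows.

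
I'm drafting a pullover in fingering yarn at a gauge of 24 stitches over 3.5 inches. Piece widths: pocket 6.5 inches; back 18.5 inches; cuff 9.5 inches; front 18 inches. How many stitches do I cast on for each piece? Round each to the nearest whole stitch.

Rate = 24/3.5 = 6.857 sts per in.
pocket: 6.5 × 6.857 = 44.57 → 45.
back: 18.5 × 6.857 = 126.86 → 127.
cuff: 9.5 × 6.857 = 65.14 → 65.
front: 18 × 6.857 = 123.43 → 123.

pocket 45; back 127; cuff 65; front 123.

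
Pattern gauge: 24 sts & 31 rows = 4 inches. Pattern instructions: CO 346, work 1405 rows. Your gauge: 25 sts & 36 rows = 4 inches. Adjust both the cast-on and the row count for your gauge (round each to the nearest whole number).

Cast on 360 stitches; work 1632 rows.

Stitches: 346 × 25/24 = 360.42 → 360.
Rows: 1405 × 36/31 = 1631.61 → 1632.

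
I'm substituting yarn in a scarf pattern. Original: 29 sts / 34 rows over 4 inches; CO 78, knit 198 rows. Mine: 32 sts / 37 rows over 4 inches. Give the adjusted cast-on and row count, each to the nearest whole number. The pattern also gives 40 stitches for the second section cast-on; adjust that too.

Stitches: 78 × 32/29 = 86.07 → 86.
Rows: 198 × 37/34 = 215.47 → 215.
second section cast-on: 40 × 32/29 = 44.14 → 44.

Cast on 86 stitches; work 215 rows; second section cast-on 44 stitches.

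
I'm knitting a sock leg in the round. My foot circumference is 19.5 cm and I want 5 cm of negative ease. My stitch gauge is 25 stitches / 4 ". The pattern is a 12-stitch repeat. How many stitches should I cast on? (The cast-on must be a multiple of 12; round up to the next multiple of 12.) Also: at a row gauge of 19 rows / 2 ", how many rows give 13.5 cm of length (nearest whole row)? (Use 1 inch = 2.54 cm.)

Finished = 19.5 − 5 = 14.5 cm.
14.5 cm × 1/2.54 = 5.71 inches.
25/4 = 6.25 sts per in; 5.71 × 6.25 = 35.68 sts.
Next multiple of 12 → 36.
13.5 cm = 5.31 inches; × 9.5 = 50.49 → 50 rows.

Cast on 36 stitches; work 50 rows.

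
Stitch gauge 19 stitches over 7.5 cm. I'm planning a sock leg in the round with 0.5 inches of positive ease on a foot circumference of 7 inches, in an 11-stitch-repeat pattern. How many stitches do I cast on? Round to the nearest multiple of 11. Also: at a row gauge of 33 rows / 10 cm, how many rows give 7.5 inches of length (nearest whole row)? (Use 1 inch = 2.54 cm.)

Finished = 7 + 0.5 = 7.5 inches.
7.5 inches × 2.54 = 19.05 cm.
19/7.5 = 2.533 sts per cm; 19.05 × 2.533 = 48.26 sts.
Nearest multiple of 11 → 44.
7.5 inches = 19.05 cm; × 3.3 = 62.87 → 63 rows.

Cast on 44 stitches; work 63 rows.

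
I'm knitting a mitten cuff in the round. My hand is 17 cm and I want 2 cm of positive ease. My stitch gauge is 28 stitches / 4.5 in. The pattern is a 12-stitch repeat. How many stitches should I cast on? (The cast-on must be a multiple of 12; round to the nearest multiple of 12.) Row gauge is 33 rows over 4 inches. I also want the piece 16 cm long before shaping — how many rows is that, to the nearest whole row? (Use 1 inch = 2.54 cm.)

Finished = 17 + 2 = 19 cm.
19 cm × 1/2.54 = 7.48 inches.
28/4.5 = 6.222 sts per in; 7.48 × 6.222 = 46.54 sts.
Nearest multiple of 12 → 48.
16 cm = 6.30 inches; × 8.25 = 51.97 → 52 rows.

Cast on 48 stitches; work 52 rows.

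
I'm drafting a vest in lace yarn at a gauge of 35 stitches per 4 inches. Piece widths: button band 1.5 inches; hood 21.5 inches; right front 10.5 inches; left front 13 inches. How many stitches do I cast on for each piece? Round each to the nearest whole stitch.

button band 13; hood 188; right front 92; left front 114.

Rate = 35/4 = 8.75 sts per in.
button band: 1.5 × 8.75 = 13.12 → 13.
hood: 21.5 × 8.75 = 188.12 → 188.
right front: 10.5 × 8.75 = 91.88 → 92.
left front: 13 × 8.75 = 113.75 → 114.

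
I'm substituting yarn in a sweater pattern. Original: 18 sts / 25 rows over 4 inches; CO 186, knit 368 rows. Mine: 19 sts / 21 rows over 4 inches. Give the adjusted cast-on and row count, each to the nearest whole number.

Cast on 196 stitches; work 309 rows.

Stitches: 186 × 19/18 = 196.33 → 196.
Rows: 368 × 21/25 = 309.12 → 309.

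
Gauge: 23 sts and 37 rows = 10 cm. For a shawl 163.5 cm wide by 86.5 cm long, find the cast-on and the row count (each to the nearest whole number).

Cast on 376 stitches and work 320 rows.

Stitch gauge = 23/10 = 2.3 sts/cm; 163.5 × 2.3 = 376.05 → 376 sts.
Row gauge = 37/10 = 3.7 rows/cm; 86.5 × 3.7 = 320.05 → 320 rows.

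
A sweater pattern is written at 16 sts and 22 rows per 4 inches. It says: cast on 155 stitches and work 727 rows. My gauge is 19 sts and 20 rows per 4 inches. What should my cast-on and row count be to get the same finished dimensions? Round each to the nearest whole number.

Cast on 184 stitches; work 661 rows.

Stitches: 155 × 19/16 = 184.06 → 184.
Rows: 727 × 20/22 = 660.91 → 661.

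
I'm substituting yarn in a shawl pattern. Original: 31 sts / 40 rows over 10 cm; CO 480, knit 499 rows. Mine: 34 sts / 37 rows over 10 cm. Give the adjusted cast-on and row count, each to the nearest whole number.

Cast on 526 stitches; work 462 rows.

Stitches: 480 × 34/31 = 526.45 → 526.
Rows: 499 × 37/40 = 461.57 → 462.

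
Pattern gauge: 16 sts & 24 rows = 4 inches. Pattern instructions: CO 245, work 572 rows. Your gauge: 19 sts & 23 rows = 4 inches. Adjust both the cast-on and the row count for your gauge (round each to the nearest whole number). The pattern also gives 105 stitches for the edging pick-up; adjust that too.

Cast on 291 stitches; work 548 rows; edging pick-up 125 stitches.

Stitches: 245 × 19/16 = 290.94 → 291.
Rows: 572 × 23/24 = 548.17 → 548.
edging pick-up: 105 × 19/16 = 124.69 → 125.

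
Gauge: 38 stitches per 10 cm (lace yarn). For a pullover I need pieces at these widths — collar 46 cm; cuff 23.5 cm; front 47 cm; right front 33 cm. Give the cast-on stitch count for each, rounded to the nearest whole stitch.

Rate = 38/10 = 3.8 sts per cm.
collar: 46 × 3.8 = 174.80 → 175.
cuff: 23.5 × 3.8 = 89.30 → 89.
front: 47 × 3.8 = 178.60 → 179.
right front: 33 × 3.8 = 125.40 → 125.

collar 175; cuff 89; front 179; right front 125.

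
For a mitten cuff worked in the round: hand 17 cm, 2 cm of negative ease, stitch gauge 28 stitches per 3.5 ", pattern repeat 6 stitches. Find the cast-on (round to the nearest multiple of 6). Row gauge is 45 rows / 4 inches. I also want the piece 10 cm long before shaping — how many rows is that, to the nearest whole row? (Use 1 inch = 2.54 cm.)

Cast on 48 stitches; work 44 rows.

Finished = 17 − 2 = 15 cm.
15 cm × 1/2.54 = 5.91 inches.
28/3.5 = 8 sts per in; 5.91 × 8 = 47.24 sts.
Nearest multiple of 6 → 48.
10 cm = 3.94 inches; × 11.25 = 44.29 → 44 rows.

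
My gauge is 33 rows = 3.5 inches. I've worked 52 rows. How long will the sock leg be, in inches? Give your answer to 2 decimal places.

33 rows / 3.5 inch = 9.429 rows per inch.
52 / 9.429 = 5.515 inches.

5.52 inches.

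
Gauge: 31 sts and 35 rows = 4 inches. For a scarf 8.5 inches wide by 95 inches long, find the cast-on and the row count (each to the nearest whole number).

Stitch gauge = 31/4 = 7.75 sts/in; 8.5 × 7.75 = 65.88 → 66 sts.
Row gauge = 35/4 = 8.75 rows/in; 95 × 8.75 = 831.25 → 831 rows.

Cast on 66 stitches and work 831 rows.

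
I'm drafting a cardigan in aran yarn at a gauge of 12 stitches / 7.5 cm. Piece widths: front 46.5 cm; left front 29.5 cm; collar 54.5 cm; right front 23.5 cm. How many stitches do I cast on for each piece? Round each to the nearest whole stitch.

front 74; left front 47; collar 87; right front 38.

Rate = 12/7.5 = 1.6 sts per cm.
front: 46.5 × 1.6 = 74.40 → 74.
left front: 29.5 × 1.6 = 47.20 → 47.
collar: 54.5 × 1.6 = 87.20 → 87.
right front: 23.5 × 1.6 = 37.60 → 38.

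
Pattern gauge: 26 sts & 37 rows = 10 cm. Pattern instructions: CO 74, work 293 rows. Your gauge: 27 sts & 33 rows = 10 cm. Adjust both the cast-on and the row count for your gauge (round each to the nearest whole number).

Stitches: 74 × 27/26 = 76.85 → 77.
Rows: 293 × 33/37 = 261.32 → 261.

Cast on 77 stitches; work 261 rows.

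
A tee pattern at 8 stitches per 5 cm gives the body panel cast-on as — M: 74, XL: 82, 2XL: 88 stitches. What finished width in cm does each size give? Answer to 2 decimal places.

M 46.25 cm; XL 51.25 cm; 2XL 55.00 cm.

8/5 = 1.6 sts per cm.
M: 74 / 1.6 = 46.250 → 46.25 cm.
XL: 82 / 1.6 = 51.250 → 51.25 cm.
2XL: 88 / 1.6 = 55.000 → 55.00 cm.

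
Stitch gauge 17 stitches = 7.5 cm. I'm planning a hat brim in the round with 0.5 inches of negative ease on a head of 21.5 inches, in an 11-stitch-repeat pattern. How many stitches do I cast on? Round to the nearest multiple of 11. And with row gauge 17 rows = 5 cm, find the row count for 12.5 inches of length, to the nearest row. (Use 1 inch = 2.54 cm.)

Finished = 21.5 − 0.5 = 21 inches.
21 inches × 2.54 = 53.34 cm.
17/7.5 = 2.267 sts per cm; 53.34 × 2.267 = 120.90 sts.
Nearest multiple of 11 → 121.
12.5 inches = 31.75 cm; × 3.4 = 107.95 → 108 rows.

Cast on 121 stitches; work 108 rows.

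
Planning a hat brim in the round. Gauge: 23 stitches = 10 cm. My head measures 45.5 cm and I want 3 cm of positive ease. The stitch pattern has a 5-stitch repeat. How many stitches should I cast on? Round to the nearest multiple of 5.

Finished = 45.5 + 3 = 48.5 cm.
23 / 10 = 2.3 sts/cm.
48.5 × 2.3 = 111.55 sts.
Nearest multiple of 5: 110.

Cast on 110 stitches.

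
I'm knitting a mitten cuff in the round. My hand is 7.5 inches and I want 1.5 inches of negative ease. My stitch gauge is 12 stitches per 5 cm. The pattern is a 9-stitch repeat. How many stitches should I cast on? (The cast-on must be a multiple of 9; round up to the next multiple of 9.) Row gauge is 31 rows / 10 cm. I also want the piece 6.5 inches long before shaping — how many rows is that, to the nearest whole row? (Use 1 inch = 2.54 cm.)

Cast on 45 stitches; work 51 rows.

Finished = 7.5 − 1.5 = 6 inches.
6 inches × 2.54 = 15.24 cm.
12/5 = 2.4 sts per cm; 15.24 × 2.4 = 36.58 sts.
Next multiple of 9 → 45.
6.5 inches = 16.51 cm; × 3.1 = 51.18 → 51 rows.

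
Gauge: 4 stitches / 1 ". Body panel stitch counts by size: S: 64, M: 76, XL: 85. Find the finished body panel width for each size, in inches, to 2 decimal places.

S 16.00 inches; M 19.00 inches; XL 21.25 inches.

4/1 = 4 sts per in.
S: 64 / 4 = 16.000 → 16.00 in.
M: 76 / 4 = 19.000 → 19.00 in.
XL: 85 / 4 = 21.250 → 21.25 in.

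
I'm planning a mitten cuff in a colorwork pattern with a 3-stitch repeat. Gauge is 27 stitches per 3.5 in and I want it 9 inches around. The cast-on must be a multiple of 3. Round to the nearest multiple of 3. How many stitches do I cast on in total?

CO 69 sts.

27 / 3.5 = 7.714 sts per inch.
9 × 7.714 = 69.43 sts.
Nearest multiple of 3: 69.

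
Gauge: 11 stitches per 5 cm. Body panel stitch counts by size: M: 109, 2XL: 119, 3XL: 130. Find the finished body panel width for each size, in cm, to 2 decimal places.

M 49.55 cm; 2XL 54.09 cm; 3XL 59.09 cm.

11/5 = 2.2 sts per cm.
M: 109 / 2.2 = 49.545 → 49.55 cm.
2XL: 119 / 2.2 = 54.091 → 54.09 cm.
3XL: 130 / 2.2 = 59.091 → 59.09 cm.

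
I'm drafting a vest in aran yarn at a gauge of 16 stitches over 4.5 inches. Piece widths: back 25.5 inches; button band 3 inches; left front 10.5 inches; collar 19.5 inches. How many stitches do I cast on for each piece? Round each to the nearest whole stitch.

back 91; button band 11; left front 37; collar 69.

Rate = 16/4.5 = 3.556 sts per in.
back: 25.5 × 3.556 = 90.67 → 91.
button band: 3 × 3.556 = 10.67 → 11.
left front: 10.5 × 3.556 = 37.33 → 37.
collar: 19.5 × 3.556 = 69.33 → 69.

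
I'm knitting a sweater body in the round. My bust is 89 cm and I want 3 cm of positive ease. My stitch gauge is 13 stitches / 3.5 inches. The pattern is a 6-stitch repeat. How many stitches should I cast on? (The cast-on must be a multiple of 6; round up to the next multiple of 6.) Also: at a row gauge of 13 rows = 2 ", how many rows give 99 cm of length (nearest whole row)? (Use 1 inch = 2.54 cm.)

Cast on 138 stitches; work 253 rows.

Finished = 89 + 3 = 92 cm.
92 cm × 1/2.54 = 36.22 inches.
13/3.5 = 3.714 sts per in; 36.22 × 3.714 = 134.53 sts.
Next multiple of 6 → 138.
99 cm = 38.98 inches; × 6.5 = 253.35 → 253 rows.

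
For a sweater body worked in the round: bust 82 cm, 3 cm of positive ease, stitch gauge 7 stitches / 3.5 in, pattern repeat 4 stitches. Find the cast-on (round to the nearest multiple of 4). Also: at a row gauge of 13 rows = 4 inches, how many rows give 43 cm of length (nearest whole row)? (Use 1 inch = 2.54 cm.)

Finished = 82 + 3 = 85 cm.
85 cm × 1/2.54 = 33.46 inches.
7/3.5 = 2 sts per in; 33.46 × 2 = 66.93 sts.
Nearest multiple of 4 → 68.
43 cm = 16.93 inches; × 3.25 = 55.02 → 55 rows.

Cast on 68 stitches; work 55 rows.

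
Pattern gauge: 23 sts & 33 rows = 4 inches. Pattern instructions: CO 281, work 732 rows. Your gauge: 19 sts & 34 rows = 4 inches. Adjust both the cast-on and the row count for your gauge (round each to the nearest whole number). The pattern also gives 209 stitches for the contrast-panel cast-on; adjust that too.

Cast on 232 stitches; work 754 rows; contrast-panel cast-on 173 stitches.

Stitches: 281 × 19/23 = 232.13 → 232.
Rows: 732 × 34/33 = 754.18 → 754.
contrast-panel cast-on: 209 × 19/23 = 172.65 → 173.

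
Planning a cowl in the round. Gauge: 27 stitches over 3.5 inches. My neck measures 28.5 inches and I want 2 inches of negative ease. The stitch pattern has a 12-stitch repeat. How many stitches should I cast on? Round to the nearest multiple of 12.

Finished = 28.5 − 2 = 26.5 inches.
27 / 3.5 = 7.714 sts/in.
26.5 × 7.714 = 204.43 sts.
Nearest multiple of 12: 204.

CO 204 sts.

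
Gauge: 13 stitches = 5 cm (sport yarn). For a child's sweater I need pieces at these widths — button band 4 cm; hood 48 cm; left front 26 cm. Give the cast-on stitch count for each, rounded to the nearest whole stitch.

Rate = 13/5 = 2.6 sts per cm.
button band: 4 × 2.6 = 10.40 → 10.
hood: 48 × 2.6 = 124.80 → 125.
left front: 26 × 2.6 = 67.60 → 68.

button band 10; hood 125; left front 68.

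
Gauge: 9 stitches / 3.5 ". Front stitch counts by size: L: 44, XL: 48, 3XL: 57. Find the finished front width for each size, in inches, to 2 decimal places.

L 17.11 inches; XL 18.67 inches; 3XL 22.17 inches.

9/3.5 = 2.571 sts per in.
L: 44 / 2.571 = 17.111 → 17.11 in.
XL: 48 / 2.571 = 18.667 → 18.67 in.
3XL: 57 / 2.571 = 22.167 → 22.17 in.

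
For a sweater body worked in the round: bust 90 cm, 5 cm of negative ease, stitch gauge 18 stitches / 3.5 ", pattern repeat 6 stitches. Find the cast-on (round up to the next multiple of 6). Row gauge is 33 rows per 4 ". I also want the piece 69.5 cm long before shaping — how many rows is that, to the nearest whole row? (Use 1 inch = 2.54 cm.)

Finished = 90 − 5 = 85 cm.
85 cm × 1/2.54 = 33.46 inches.
18/3.5 = 5.143 sts per in; 33.46 × 5.143 = 172.10 sts.
Next multiple of 6 → 174.
69.5 cm = 27.36 inches; × 8.25 = 225.74 → 226 rows.

Cast on 174 stitches; work 226 rows.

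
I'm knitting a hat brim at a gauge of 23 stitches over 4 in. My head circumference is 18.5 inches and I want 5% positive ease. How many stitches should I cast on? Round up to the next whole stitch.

Finished = 18.5 × 1.05 = 19.43 in.
23 / 4 = 5.75 sts per inch.
19.43 × 5.75 = 111.69 sts.
→ 112 sts.

CO 112 sts.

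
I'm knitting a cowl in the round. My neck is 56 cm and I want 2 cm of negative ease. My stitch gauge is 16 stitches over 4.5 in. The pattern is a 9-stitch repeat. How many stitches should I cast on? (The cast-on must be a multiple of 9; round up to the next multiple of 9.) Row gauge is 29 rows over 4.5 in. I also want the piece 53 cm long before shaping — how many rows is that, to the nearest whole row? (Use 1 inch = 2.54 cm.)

Cast on 81 stitches; work 134 rows.

Finished = 56 − 2 = 54 cm.
54 cm × 1/2.54 = 21.26 inches.
16/4.5 = 3.556 sts per in; 21.26 × 3.556 = 75.59 sts.
Next multiple of 9 → 81.
53 cm = 20.87 inches; × 6.444 = 134.47 → 134 rows.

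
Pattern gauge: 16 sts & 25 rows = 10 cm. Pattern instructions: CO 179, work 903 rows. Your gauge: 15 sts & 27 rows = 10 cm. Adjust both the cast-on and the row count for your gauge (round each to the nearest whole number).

Stitches: 179 × 15/16 = 167.81 → 168.
Rows: 903 × 27/25 = 975.24 → 975.

Cast on 168 stitches; work 975 rows.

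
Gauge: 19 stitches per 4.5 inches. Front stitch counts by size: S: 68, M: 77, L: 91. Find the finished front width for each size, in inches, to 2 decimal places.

19/4.5 = 4.222 sts per in.
S: 68 / 4.222 = 16.105 → 16.11 in.
M: 77 / 4.222 = 18.237 → 18.24 in.
L: 91 / 4.222 = 21.553 → 21.55 in.

S 16.11 inches; M 18.24 inches; L 21.55 inches.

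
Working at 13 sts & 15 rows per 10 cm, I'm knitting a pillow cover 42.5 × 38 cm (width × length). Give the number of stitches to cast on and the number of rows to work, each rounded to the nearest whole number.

Stitch gauge = 13/10 = 1.3 sts/cm; 42.5 × 1.3 = 55.25 → 55 sts.
Row gauge = 15/10 = 1.5 rows/cm; 38 × 1.5 = 57.00 → 57 rows.

Cast on 55 stitches and work 57 rows.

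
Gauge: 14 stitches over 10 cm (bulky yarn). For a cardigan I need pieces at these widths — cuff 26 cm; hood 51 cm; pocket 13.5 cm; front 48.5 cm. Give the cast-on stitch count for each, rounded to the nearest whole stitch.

cuff 36; hood 71; pocket 19; front 68.

Rate = 14/10 = 1.4 sts per cm.
cuff: 26 × 1.4 = 36.40 → 36.
hood: 51 × 1.4 = 71.40 → 71.
pocket: 13.5 × 1.4 = 18.90 → 19.
front: 48.5 × 1.4 = 67.90 → 68.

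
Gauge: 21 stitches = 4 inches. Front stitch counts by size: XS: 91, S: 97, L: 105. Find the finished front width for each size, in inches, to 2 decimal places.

XS 17.33 inches; S 18.48 inches; L 20.00 inches.

21/4 = 5.25 sts per in.
XS: 91 / 5.25 = 17.333 → 17.33 in.
S: 97 / 5.25 = 18.476 → 18.48 in.
L: 105 / 5.25 = 20.000 → 20.00 in.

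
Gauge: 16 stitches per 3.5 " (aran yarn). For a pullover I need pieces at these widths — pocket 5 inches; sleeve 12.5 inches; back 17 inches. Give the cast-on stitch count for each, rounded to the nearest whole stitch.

Rate = 16/3.5 = 4.571 sts per in.
pocket: 5 × 4.571 = 22.86 → 23.
sleeve: 12.5 × 4.571 = 57.14 → 57.
back: 17 × 4.571 = 77.71 → 78.

pocket 23; sleeve 57; back 78.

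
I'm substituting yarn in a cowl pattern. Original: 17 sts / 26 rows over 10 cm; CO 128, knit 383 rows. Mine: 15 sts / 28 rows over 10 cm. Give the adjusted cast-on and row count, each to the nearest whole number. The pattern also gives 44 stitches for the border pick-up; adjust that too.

Cast on 113 stitches; work 412 rows; border pick-up 39 stitches.

Stitches: 128 × 15/17 = 112.94 → 113.
Rows: 383 × 28/26 = 412.46 → 412.
border pick-up: 44 × 15/17 = 38.82 → 39.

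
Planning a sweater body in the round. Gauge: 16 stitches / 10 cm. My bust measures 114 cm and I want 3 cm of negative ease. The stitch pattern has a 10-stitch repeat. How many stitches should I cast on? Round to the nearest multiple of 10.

Finished = 114 − 3 = 111 cm.
16 / 10 = 1.6 sts/cm.
111 × 1.6 = 177.60 sts.
Nearest multiple of 10: 180.

CO 180 sts.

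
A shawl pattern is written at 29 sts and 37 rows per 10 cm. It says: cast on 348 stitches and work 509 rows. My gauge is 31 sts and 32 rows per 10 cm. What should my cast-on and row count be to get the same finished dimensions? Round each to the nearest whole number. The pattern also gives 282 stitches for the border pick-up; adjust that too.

Cast on 372 stitches; work 440 rows; border pick-up 301 stitches.

Stitches: 348 × 31/29 = 372.00 → 372.
Rows: 509 × 32/37 = 440.22 → 440.
border pick-up: 282 × 31/29 = 301.45 → 301.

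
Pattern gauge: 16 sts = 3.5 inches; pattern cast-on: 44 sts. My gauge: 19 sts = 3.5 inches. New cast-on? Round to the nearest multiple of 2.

Scale factor = 19 / 16 = 1.188.
44 × 19 / 16 = 52.25 sts.
→ 52 sts.

52 stitches.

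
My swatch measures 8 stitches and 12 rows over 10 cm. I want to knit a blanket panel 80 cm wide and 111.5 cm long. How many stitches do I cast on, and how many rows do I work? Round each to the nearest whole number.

Stitch gauge = 8/10 = 0.8 sts/cm; 80 × 0.8 = 64.00 → 64 sts.
Row gauge = 12/10 = 1.2 rows/cm; 111.5 × 1.2 = 133.80 → 134 rows.

Cast on 64 stitches and work 134 rows.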